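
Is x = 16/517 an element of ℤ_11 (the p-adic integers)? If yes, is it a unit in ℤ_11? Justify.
x ∉ ℤ_11 (v_11(x) = -1 < 0)

ℤ_11 = {x ∈ ℚ_11 : v_11(x) ≥ 0} and ℤ_11^× = {x ∈ ℤ_11 : v_11(x) = 0}. Here v_11(16/517) = v_11(num) − v_11(den) = -1; compare against these criteria.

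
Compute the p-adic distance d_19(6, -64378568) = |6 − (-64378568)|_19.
d_19(6, -64378568) = 1/2476099

Step 1 — x − y = 6 − (-64378568) = 64378574. Step 2 — v_19(64378574) = 5 (factor: 64378574 = (19^5 · 26); the sign does not affect v_p). Step 3 — |x − y|_19 = 19^{-5} = 1/2476099.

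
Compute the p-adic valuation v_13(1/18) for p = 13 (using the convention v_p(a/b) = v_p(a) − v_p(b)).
v_13(1/18) = 0

Factor powers of 13 from the numerator and denominator of the reduced fraction: 1 = 13^0 · 1 and 18 = 13^0 · 18. Apply v_p(a/b) = v_p(a) − v_p(b): v_13(1/18) = 0 − 0 = 0.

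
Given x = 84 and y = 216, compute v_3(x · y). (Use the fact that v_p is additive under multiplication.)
v_3(18144) = 4

v_p(x) = 1 (factor: 84 = 3^1 · 28); v_p(y) = 3 (factor: 216 = 3^3 · 8). Additivity: v_p(xy) = v_p(x) + v_p(y) = 1 + 3 = 4. (Direct check: xy = 18144 = 3^4 · (224).)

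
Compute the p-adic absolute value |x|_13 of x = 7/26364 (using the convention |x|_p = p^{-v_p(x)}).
|7/26364|_13 = 2197

Step 1 — compute v_13(x) by factoring powers of 13 out of the numerator and denominator: v_13(7/26364) = -3. Step 2 — apply |x|_p = p^{-v_p(x)} = 13^{3} = 2197.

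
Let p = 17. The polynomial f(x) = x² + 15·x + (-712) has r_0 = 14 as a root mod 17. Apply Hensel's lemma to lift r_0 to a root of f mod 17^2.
r_1 = 48 (mod 289)

Hensel: r_{i+1} = r_i − f(r_i)·(f′(r_i))^{-1} mod 17^{i+2}, f′(x) = 2x + 15. Iterate:
  r_0 = 14 (mod 17)
  r_1 = 48 (mod 289)
Final: r = 48 satisfies f(r) ≡ 0 mod 17^2.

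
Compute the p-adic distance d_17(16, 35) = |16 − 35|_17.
d_17(16, 35) = 1

Step 1 — x − y = 16 − 35 = -19. Step 2 — v_17(-19) = 0 (factor: -19 = −(17^0 · 19); the sign does not affect v_p). Step 3 — |x − y|_17 = 17^{0} = 1.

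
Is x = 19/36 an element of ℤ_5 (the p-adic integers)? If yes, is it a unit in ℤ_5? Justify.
x ∈ ℤ_5^× (unit); v_5(x) = 0

ℤ_5 = {x ∈ ℚ_5 : v_5(x) ≥ 0} and ℤ_5^× = {x ∈ ℤ_5 : v_5(x) = 0}. Here v_5(19/36) = v_5(num) − v_5(den) = 0; compare against these criteria.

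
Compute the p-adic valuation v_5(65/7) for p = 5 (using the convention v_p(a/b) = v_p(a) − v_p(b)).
v_5(65/7) = 1

Factor powers of 5 from the numerator and denominator of the reduced fraction: 65 = 5^1 · 13 and 7 = 5^0 · 7. Apply v_p(a/b) = v_p(a) − v_p(b): v_5(65/7) = 1 − 0 = 1.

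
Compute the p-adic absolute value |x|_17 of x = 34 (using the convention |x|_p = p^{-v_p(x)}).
|34|_17 = 1/17

Step 1 — compute v_17(x) by factoring powers of 17 out of the numerator and denominator: v_17(34) = 1. Step 2 — apply |x|_p = p^{-v_p(x)} = 17^{-1} = 1/17.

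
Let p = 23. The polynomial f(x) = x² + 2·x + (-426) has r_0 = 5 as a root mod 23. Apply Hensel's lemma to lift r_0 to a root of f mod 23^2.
r_1 = 258 (mod 529)

Hensel: r_{i+1} = r_i − f(r_i)·(f′(r_i))^{-1} mod 23^{i+2}, f′(x) = 2x + 2. Iterate:
  r_0 = 5 (mod 23)
  r_1 = 258 (mod 529)
Final: r = 258 satisfies f(r) ≡ 0 mod 23^2.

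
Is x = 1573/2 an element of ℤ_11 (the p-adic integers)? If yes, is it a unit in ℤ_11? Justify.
x ∈ ℤ_11 but not a unit; v_11(x) = 2 > 0

ℤ_11 = {x ∈ ℚ_11 : v_11(x) ≥ 0} and ℤ_11^× = {x ∈ ℤ_11 : v_11(x) = 0}. Here v_11(1573/2) = v_11(num) − v_11(den) = 2; compare against these criteria.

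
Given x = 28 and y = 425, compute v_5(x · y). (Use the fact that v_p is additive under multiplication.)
v_5(11900) = 2

v_p(x) = 0 (factor: 28 = 5^0 · 28); v_p(y) = 2 (factor: 425 = 5^2 · 17). Additivity: v_p(xy) = v_p(x) + v_p(y) = 0 + 2 = 2. (Direct check: xy = 11900 = 5^2 · (476).)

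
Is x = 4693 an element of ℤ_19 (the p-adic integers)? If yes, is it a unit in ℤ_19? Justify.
x ∈ ℤ_19 but not a unit; v_19(x) = 2 > 0

ℤ_19 = {x ∈ ℚ_19 : v_19(x) ≥ 0} and ℤ_19^× = {x ∈ ℤ_19 : v_19(x) = 0}. Here v_19(4693) = v_19(num) − v_19(den) = 2; compare against these criteria.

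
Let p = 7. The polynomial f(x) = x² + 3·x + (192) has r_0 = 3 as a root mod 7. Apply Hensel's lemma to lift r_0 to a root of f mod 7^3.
r_2 = 241 (mod 343)

Hensel: r_{i+1} = r_i − f(r_i)·(f′(r_i))^{-1} mod 7^{i+2}, f′(x) = 2x + 3. Iterate:
  r_0 = 3 (mod 7)
  r_1 = 45 (mod 49)
  r_2 = 241 (mod 343)
Final: r = 241 satisfies f(r) ≡ 0 mod 7^3.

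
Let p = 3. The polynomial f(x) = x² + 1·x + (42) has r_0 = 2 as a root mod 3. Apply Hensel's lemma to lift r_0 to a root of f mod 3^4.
r_3 = 50 (mod 81)

Hensel: r_{i+1} = r_i − f(r_i)·(f′(r_i))^{-1} mod 3^{i+2}, f′(x) = 2x + 1. Iterate:
  r_0 = 2 (mod 3)
  r_1 = 5 (mod 9)
  r_2 = 23 (mod 27)
  r_3 = 50 (mod 81)
Final: r = 50 satisfies f(r) ≡ 0 mod 3^4.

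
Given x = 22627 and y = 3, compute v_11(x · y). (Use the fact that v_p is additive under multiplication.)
v_11(67881) = 3

v_p(x) = 3 (factor: 22627 = 11^3 · 17); v_p(y) = 0 (factor: 3 = 11^0 · 3). Additivity: v_p(xy) = v_p(x) + v_p(y) = 3 + 0 = 3. (Direct check: xy = 67881 = 11^3 · (51).)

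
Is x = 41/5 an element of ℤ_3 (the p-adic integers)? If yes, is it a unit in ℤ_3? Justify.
x ∈ ℤ_3^× (unit); v_3(x) = 0

ℤ_3 = {x ∈ ℚ_3 : v_3(x) ≥ 0} and ℤ_3^× = {x ∈ ℤ_3 : v_3(x) = 0}. Here v_3(41/5) = v_3(num) − v_3(den) = 0; compare against these criteria.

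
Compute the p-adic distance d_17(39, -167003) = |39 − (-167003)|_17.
d_17(39, -167003) = 1/83521

Step 1 — x − y = 39 − (-167003) = 167042. Step 2 — v_17(167042) = 4 (factor: 167042 = (17^4 · 2); the sign does not affect v_p). Step 3 — |x − y|_17 = 17^{-4} = 1/83521.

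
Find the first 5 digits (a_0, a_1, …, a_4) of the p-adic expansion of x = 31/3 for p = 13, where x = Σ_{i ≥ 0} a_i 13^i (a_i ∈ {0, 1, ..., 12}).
(a_0, …, a_4) = (6, 9, 8, 8, 8)

v_13(31/3) = 0 (numerator and denominator both coprime to 13), so x ∈ ℤ_13^×. Compute digits iteratively via a_i = x_i mod 13, x_{i+1} = (x_i − a_i)/13, with x_0 = x:
  x_0 = 31/3;  a_0 = 6;  x_1 = (x_0 − 6)/13 = 1/3
  x_1 = 1/3;  a_1 = 9;  x_2 = (x_1 − 9)/13 = -2/3
  x_2 = -2/3;  a_2 = 8;  x_3 = (x_2 − 8)/13 = -2/3
  x_3 = -2/3;  a_3 = 8;  x_4 = (x_3 − 8)/13 = -2/3
  x_4 = -2/3;  a_4 = 8;  x_5 = (x_4 − 8)/13 = -2/3
Digits: (6, 9, 8, 8, 8).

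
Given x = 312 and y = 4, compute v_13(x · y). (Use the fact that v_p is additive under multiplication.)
v_13(1248) = 1

v_p(x) = 1 (factor: 312 = 13^1 · 24); v_p(y) = 0 (factor: 4 = 13^0 · 4). Additivity: v_p(xy) = v_p(x) + v_p(y) = 1 + 0 = 1. (Direct check: xy = 1248 = 13^1 · (96).)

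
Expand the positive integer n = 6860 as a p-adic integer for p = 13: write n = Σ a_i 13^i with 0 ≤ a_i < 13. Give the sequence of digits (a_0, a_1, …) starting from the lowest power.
(a_0, a_1, …) = (9, 7, 1, 3)

Repeated division by 13 gives the digits low-to-high: 6860 = 9 + 7·13^1 + 1·13^2 + 3·13^3. Digit sequence: (9, 7, 1, 3).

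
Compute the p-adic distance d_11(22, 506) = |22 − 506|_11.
d_11(22, 506) = 1/121

Step 1 — x − y = 22 − 506 = -484. Step 2 — v_11(-484) = 2 (factor: -484 = −(11^2 · 4); the sign does not affect v_p). Step 3 — |x − y|_11 = 11^{-2} = 1/121.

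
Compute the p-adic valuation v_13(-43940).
v_13(-43940) = 3

v_13(n) is the largest exponent k such that 13^k divides n. Factor out: -43940 = -13^3 · 20. (Sign doesn't affect v_p.) So v_13(-43940) = 3.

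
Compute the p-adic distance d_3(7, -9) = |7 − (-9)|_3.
d_3(7, -9) = 1

Step 1 — x − y = 7 − (-9) = 16. Step 2 — v_3(16) = 0 (factor: 16 = (3^0 · 16); the sign does not affect v_p). Step 3 — |x − y|_3 = 3^{0} = 1.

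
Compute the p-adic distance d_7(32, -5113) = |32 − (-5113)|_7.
d_7(32, -5113) = 1/343

Step 1 — x − y = 32 − (-5113) = 5145. Step 2 — v_7(5145) = 3 (factor: 5145 = (7^3 · 15); the sign does not affect v_p). Step 3 — |x − y|_7 = 7^{-3} = 1/343.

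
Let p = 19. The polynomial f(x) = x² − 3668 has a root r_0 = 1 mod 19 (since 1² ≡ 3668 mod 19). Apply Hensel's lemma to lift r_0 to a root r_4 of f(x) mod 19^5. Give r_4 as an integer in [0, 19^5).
r_4 = 1338076 (mod 2476099)

Hensel's recurrence: r_{i+1} = r_i − f(r_i)·(f′(r_i))^{-1} mod 19^{i+2}, with f′(x) = 2x. Iterate:
  r_0 = 1 (mod 19)
  r_1 = 210 (mod 361)
  r_2 = 571 (mod 6859)
  r_3 = 34866 (mod 130321)
  r_4 = 1338076 (mod 2476099)
Final: r_4 = 1338076, and one checks f(r_4) ≡ 0 mod 19^5.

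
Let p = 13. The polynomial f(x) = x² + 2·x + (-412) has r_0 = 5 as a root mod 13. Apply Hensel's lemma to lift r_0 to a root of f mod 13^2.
r_1 = 135 (mod 169)

Hensel: r_{i+1} = r_i − f(r_i)·(f′(r_i))^{-1} mod 13^{i+2}, f′(x) = 2x + 2. Iterate:
  r_0 = 5 (mod 13)
  r_1 = 135 (mod 169)
Final: r = 135 satisfies f(r) ≡ 0 mod 13^2.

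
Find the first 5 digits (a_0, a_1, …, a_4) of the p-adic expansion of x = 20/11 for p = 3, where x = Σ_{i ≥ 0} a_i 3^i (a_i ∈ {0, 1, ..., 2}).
(a_0, …, a_4) = (1, 0, 2, 1, 0)

v_3(20/11) = 0 (numerator and denominator both coprime to 3), so x ∈ ℤ_3^×. Compute digits iteratively via a_i = x_i mod 3, x_{i+1} = (x_i − a_i)/3, with x_0 = x:
  x_0 = 20/11;  a_0 = 1;  x_1 = (x_0 − 1)/3 = 3/11
  x_1 = 3/11;  a_1 = 0;  x_2 = (x_1 − 0)/3 = 1/11
  x_2 = 1/11;  a_2 = 2;  x_3 = (x_2 − 2)/3 = -7/11
  x_3 = -7/11;  a_3 = 1;  x_4 = (x_3 − 1)/3 = -6/11
  x_4 = -6/11;  a_4 = 0;  x_5 = (x_4 − 0)/3 = -2/11
Digits: (1, 0, 2, 1, 0).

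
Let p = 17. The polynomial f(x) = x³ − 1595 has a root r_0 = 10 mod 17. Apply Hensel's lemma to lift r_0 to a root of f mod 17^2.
r_1 = 248 (mod 289)

Hensel: r_{i+1} = r_i − f(r_i)/f′(r_i) mod 17^{i+2}, where f′(x) = 3x². Iterate:
  r_0 = 10 (mod 17)
  r_1 = 248 (mod 289)
Final: r = 248 with f(r) ≡ 0 mod 17^2.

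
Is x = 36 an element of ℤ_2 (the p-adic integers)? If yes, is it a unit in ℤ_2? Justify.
x ∈ ℤ_2 but not a unit; v_2(x) = 2 > 0

ℤ_2 = {x ∈ ℚ_2 : v_2(x) ≥ 0} and ℤ_2^× = {x ∈ ℤ_2 : v_2(x) = 0}. Here v_2(36) = v_2(num) − v_2(den) = 2; compare against these criteria.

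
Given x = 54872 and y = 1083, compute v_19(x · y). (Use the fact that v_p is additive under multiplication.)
v_19(59426376) = 5

v_p(x) = 3 (factor: 54872 = 19^3 · 8); v_p(y) = 2 (factor: 1083 = 19^2 · 3). Additivity: v_p(xy) = v_p(x) + v_p(y) = 3 + 2 = 5. (Direct check: xy = 59426376 = 19^5 · (24).)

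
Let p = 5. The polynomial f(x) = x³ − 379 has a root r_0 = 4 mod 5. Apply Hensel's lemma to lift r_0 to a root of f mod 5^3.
r_2 = 59 (mod 125)

Hensel: r_{i+1} = r_i − f(r_i)/f′(r_i) mod 5^{i+2}, where f′(x) = 3x². Iterate:
  r_0 = 4 (mod 5)
  r_1 = 9 (mod 25)
  r_2 = 59 (mod 125)
Final: r = 59 with f(r) ≡ 0 mod 5^3.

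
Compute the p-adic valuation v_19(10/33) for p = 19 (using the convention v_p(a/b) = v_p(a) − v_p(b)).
v_19(10/33) = 0

Factor powers of 19 from the numerator and denominator of the reduced fraction: 10 = 19^0 · 10 and 33 = 19^0 · 33. Apply v_p(a/b) = v_p(a) − v_p(b): v_19(10/33) = 0 − 0 = 0.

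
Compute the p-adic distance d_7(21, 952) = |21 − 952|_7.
d_7(21, 952) = 1/49

Step 1 — x − y = 21 − 952 = -931. Step 2 — v_7(-931) = 2 (factor: -931 = −(7^2 · 19); the sign does not affect v_p). Step 3 — |x − y|_7 = 7^{-2} = 1/49.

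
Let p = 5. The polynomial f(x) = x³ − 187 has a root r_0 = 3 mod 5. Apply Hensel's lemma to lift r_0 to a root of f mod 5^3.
r_2 = 33 (mod 125)

Hensel: r_{i+1} = r_i − f(r_i)/f′(r_i) mod 5^{i+2}, where f′(x) = 3x². Iterate:
  r_0 = 3 (mod 5)
  r_1 = 8 (mod 25)
  r_2 = 33 (mod 125)
Final: r = 33 with f(r) ≡ 0 mod 5^3.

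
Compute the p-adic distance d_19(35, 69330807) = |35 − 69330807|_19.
d_19(35, 69330807) = 1/2476099

Step 1 — x − y = 35 − 69330807 = -69330772. Step 2 — v_19(-69330772) = 5 (factor: -69330772 = −(19^5 · 28); the sign does not affect v_p). Step 3 — |x − y|_19 = 19^{-5} = 1/2476099.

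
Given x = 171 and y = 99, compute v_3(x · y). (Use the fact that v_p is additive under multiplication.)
v_3(16929) = 4

v_p(x) = 2 (factor: 171 = 3^2 · 19); v_p(y) = 2 (factor: 99 = 3^2 · 11). Additivity: v_p(xy) = v_p(x) + v_p(y) = 2 + 2 = 4. (Direct check: xy = 16929 = 3^4 · (209).)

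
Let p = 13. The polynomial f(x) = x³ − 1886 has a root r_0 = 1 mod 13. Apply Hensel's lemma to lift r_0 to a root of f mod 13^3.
r_2 = 66 (mod 2197)

Hensel: r_{i+1} = r_i − f(r_i)/f′(r_i) mod 13^{i+2}, where f′(x) = 3x². Iterate:
  r_0 = 1 (mod 13)
  r_1 = 66 (mod 169)
  r_2 = 66 (mod 2197)
Final: r = 66 with f(r) ≡ 0 mod 13^3.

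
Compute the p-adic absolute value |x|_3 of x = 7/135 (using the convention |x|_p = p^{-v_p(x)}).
|7/135|_3 = 27

Step 1 — compute v_3(x) by factoring powers of 3 out of the numerator and denominator: v_3(7/135) = -3. Step 2 — apply |x|_p = p^{-v_p(x)} = 3^{3} = 27.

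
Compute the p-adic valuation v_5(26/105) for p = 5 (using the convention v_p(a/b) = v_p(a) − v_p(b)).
v_5(26/105) = -1

Factor powers of 5 from the numerator and denominator of the reduced fraction: 26 = 5^0 · 26 and 105 = 5^1 · 21. Apply v_p(a/b) = v_p(a) − v_p(b): v_5(26/105) = 0 − 1 = -1.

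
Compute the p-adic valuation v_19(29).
v_19(29) = 0

v_19(n) is the largest exponent k such that 19^k divides n. Factor out: 29 = 19^0 · 29. (Sign doesn't affect v_p.) So v_19(29) = 0.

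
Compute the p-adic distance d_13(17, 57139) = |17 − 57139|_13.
d_13(17, 57139) = 1/28561

Step 1 — x − y = 17 − 57139 = -57122. Step 2 — v_13(-57122) = 4 (factor: -57122 = −(13^4 · 2); the sign does not affect v_p). Step 3 — |x − y|_13 = 13^{-4} = 1/28561.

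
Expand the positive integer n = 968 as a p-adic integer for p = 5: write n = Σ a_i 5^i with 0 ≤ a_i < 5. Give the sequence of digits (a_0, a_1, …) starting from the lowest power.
(a_0, a_1, …) = (3, 3, 3, 2, 1)

Repeated division by 5 gives the digits low-to-high: 968 = 3 + 3·5^1 + 3·5^2 + 2·5^3 + 1·5^4. Digit sequence: (3, 3, 3, 2, 1).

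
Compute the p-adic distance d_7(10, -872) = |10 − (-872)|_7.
d_7(10, -872) = 1/49

Step 1 — x − y = 10 − (-872) = 882. Step 2 — v_7(882) = 2 (factor: 882 = (7^2 · 18); the sign does not affect v_p). Step 3 — |x − y|_7 = 7^{-2} = 1/49.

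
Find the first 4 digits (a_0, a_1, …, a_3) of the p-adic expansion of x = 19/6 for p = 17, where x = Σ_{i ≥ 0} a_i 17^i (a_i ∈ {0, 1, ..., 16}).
(a_0, …, a_3) = (6, 14, 2, 14)

v_17(19/6) = 0 (numerator and denominator both coprime to 17), so x ∈ ℤ_17^×. Compute digits iteratively via a_i = x_i mod 17, x_{i+1} = (x_i − a_i)/17, with x_0 = x:
  x_0 = 19/6;  a_0 = 6;  x_1 = (x_0 − 6)/17 = -1/6
  x_1 = -1/6;  a_1 = 14;  x_2 = (x_1 − 14)/17 = -5/6
  x_2 = -5/6;  a_2 = 2;  x_3 = (x_2 − 2)/17 = -1/6
  x_3 = -1/6;  a_3 = 14;  x_4 = (x_3 − 14)/17 = -5/6
Digits: (6, 14, 2, 14).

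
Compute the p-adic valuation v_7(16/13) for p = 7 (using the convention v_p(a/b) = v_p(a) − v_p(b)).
v_7(16/13) = 0

Factor powers of 7 from the numerator and denominator of the reduced fraction: 16 = 7^0 · 16 and 13 = 7^0 · 13. Apply v_p(a/b) = v_p(a) − v_p(b): v_7(16/13) = 0 − 0 = 0.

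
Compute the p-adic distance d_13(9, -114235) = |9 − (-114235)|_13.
d_13(9, -114235) = 1/28561

Step 1 — x − y = 9 − (-114235) = 114244. Step 2 — v_13(114244) = 4 (factor: 114244 = (13^4 · 4); the sign does not affect v_p). Step 3 — |x − y|_13 = 13^{-4} = 1/28561.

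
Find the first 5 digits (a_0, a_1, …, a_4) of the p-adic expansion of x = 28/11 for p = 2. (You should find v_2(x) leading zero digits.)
(a_0, …, a_4) = (0, 0, 1, 0, 1)

v_2(28/11) = 2, so a_0 = ... = a_1 = 0. Factor out: x = 2^2 · u with u = 7/11 a unit in ℤ_2. Expand u iteratively via a_{v+i} = u_i mod 2, u_{i+1} = (u_i − a_{v+i})/2:
  u_0 = 7/11;  a_2 = 1;  u_1 = (u_0 − 1)/2 = -2/11
  u_1 = -2/11;  a_3 = 0;  u_2 = (u_1 − 0)/2 = -1/11
  u_2 = -1/11;  a_4 = 1;  u_3 = (u_2 − 1)/2 = -6/11
Digits: (0, 0, 1, 0, 1).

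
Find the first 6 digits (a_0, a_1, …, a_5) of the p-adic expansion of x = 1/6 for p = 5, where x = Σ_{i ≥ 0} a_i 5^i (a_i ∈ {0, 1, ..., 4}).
(a_0, …, a_5) = (1, 4, 0, 4, 0, 4)

v_5(1/6) = 0 (numerator and denominator both coprime to 5), so x ∈ ℤ_5^×. Compute digits iteratively via a_i = x_i mod 5, x_{i+1} = (x_i − a_i)/5, with x_0 = x:
  x_0 = 1/6;  a_0 = 1;  x_1 = (x_0 − 1)/5 = -1/6
  x_1 = -1/6;  a_1 = 4;  x_2 = (x_1 − 4)/5 = -5/6
  x_2 = -5/6;  a_2 = 0;  x_3 = (x_2 − 0)/5 = -1/6
  x_3 = -1/6;  a_3 = 4;  x_4 = (x_3 − 4)/5 = -5/6
  x_4 = -5/6;  a_4 = 0;  x_5 = (x_4 − 0)/5 = -1/6
  x_5 = -1/6;  a_5 = 4;  x_6 = (x_5 − 4)/5 = -5/6
Digits: (1, 4, 0, 4, 0, 4).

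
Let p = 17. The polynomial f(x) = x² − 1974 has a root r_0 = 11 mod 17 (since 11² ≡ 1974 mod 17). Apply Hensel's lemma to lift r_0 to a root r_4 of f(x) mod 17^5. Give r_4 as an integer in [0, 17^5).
r_4 = 186960 (mod 1419857)

Hensel's recurrence: r_{i+1} = r_i − f(r_i)·(f′(r_i))^{-1} mod 17^{i+2}, with f′(x) = 2x. Iterate:
  r_0 = 11 (mod 17)
  r_1 = 266 (mod 289)
  r_2 = 266 (mod 4913)
  r_3 = 19918 (mod 83521)
  r_4 = 186960 (mod 1419857)
Final: r_4 = 186960, and one checks f(r_4) ≡ 0 mod 17^5.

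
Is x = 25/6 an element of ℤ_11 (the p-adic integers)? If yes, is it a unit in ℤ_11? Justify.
x ∈ ℤ_11^× (unit); v_11(x) = 0

ℤ_11 = {x ∈ ℚ_11 : v_11(x) ≥ 0} and ℤ_11^× = {x ∈ ℤ_11 : v_11(x) = 0}. Here v_11(25/6) = v_11(num) − v_11(den) = 0; compare against these criteria.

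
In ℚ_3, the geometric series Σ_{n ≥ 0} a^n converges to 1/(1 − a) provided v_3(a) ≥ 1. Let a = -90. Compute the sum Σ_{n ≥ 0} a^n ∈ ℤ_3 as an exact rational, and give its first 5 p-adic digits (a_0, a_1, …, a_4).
Σ a^n = 1/(1 − a) = 1/91;  first 5 digits = (1, 0, 2, 2, 2)

v_3(a) = 2 ≥ 1, so the series converges in ℤ_3 to 1/(1 − a) = 1/(1 − (-90)) = 1/91. Expand this rational in ℤ_3: compute digits iteratively via d_i = x_i mod 3, x_{i+1} = (x_i − d_i)/3. The first 5 digits are (1, 0, 2, 2, 2).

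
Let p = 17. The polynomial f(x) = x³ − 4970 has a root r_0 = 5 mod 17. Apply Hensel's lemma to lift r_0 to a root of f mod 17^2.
r_1 = 243 (mod 289)

Hensel: r_{i+1} = r_i − f(r_i)/f′(r_i) mod 17^{i+2}, where f′(x) = 3x². Iterate:
  r_0 = 5 (mod 17)
  r_1 = 243 (mod 289)
Final: r = 243 with f(r) ≡ 0 mod 17^2.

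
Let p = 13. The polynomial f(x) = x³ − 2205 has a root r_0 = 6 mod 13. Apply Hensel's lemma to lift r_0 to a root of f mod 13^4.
r_3 = 6714 (mod 28561)

Hensel: r_{i+1} = r_i − f(r_i)/f′(r_i) mod 13^{i+2}, where f′(x) = 3x². Iterate:
  r_0 = 6 (mod 13)
  r_1 = 123 (mod 169)
  r_2 = 123 (mod 2197)
  r_3 = 6714 (mod 28561)
Final: r = 6714 with f(r) ≡ 0 mod 13^4.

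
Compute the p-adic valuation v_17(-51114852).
v_17(-51114852) = 5

v_17(n) is the largest exponent k such that 17^k divides n. Factor out: -51114852 = -17^5 · 36. (Sign doesn't affect v_p.) So v_17(-51114852) = 5.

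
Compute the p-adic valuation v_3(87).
v_3(87) = 1

v_3(n) is the largest exponent k such that 3^k divides n. Factor out: 87 = 3^1 · 29. (Sign doesn't affect v_p.) So v_3(87) = 1.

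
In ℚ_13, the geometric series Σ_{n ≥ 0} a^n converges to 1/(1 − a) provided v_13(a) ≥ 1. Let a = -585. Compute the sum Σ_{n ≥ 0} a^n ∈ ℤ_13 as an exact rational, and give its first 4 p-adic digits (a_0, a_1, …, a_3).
Σ a^n = 1/(1 − a) = 1/586;  first 4 digits = (1, 7, 6, 4)

v_13(a) = 1 ≥ 1, so the series converges in ℤ_13 to 1/(1 − a) = 1/(1 − (-585)) = 1/586. Expand this rational in ℤ_13: compute digits iteratively via d_i = x_i mod 13, x_{i+1} = (x_i − d_i)/13. The first 4 digits are (1, 7, 6, 4).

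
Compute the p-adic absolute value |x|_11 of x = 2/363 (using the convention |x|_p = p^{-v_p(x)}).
|2/363|_11 = 121

Step 1 — compute v_11(x) by factoring powers of 11 out of the numerator and denominator: v_11(2/363) = -2. Step 2 — apply |x|_p = p^{-v_p(x)} = 11^{2} = 121.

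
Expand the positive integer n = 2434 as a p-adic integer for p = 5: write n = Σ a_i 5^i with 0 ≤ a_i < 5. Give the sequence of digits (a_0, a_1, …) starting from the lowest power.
(a_0, a_1, …) = (4, 1, 2, 4, 3)

Repeated division by 5 gives the digits low-to-high: 2434 = 4 + 1·5^1 + 2·5^2 + 4·5^3 + 3·5^4. Digit sequence: (4, 1, 2, 4, 3).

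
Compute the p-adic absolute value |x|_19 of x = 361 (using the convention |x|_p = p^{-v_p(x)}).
|361|_19 = 1/361

Step 1 — compute v_19(x) by factoring powers of 19 out of the numerator and denominator: v_19(361) = 2. Step 2 — apply |x|_p = p^{-v_p(x)} = 19^{-2} = 1/361.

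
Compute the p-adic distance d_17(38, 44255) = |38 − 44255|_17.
d_17(38, 44255) = 1/4913

Step 1 — x − y = 38 − 44255 = -44217. Step 2 — v_17(-44217) = 3 (factor: -44217 = −(17^3 · 9); the sign does not affect v_p). Step 3 — |x − y|_17 = 17^{-3} = 1/4913.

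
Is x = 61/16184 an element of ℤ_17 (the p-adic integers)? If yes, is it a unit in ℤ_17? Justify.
x ∉ ℤ_17 (v_17(x) = -2 < 0)

ℤ_17 = {x ∈ ℚ_17 : v_17(x) ≥ 0} and ℤ_17^× = {x ∈ ℤ_17 : v_17(x) = 0}. Here v_17(61/16184) = v_17(num) − v_17(den) = -2; compare against these criteria.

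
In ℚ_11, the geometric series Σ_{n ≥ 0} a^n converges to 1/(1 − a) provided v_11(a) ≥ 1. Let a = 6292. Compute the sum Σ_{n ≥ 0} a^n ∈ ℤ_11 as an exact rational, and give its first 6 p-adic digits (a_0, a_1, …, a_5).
Σ a^n = 1/(1 − a) = -1/6291;  first 6 digits = (1, 0, 8, 4, 9, 3)

v_11(a) = 2 ≥ 1, so the series converges in ℤ_11 to 1/(1 − a) = 1/(1 − 6292) = -1/6291. Expand this rational in ℤ_11: compute digits iteratively via d_i = x_i mod 11, x_{i+1} = (x_i − d_i)/11. The first 6 digits are (1, 0, 8, 4, 9, 3).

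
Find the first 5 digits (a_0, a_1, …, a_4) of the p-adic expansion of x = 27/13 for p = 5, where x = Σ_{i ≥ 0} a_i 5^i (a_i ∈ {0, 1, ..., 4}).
(a_0, …, a_4) = (4, 0, 3, 4, 1)

v_5(27/13) = 0 (numerator and denominator both coprime to 5), so x ∈ ℤ_5^×. Compute digits iteratively via a_i = x_i mod 5, x_{i+1} = (x_i − a_i)/5, with x_0 = x:
  x_0 = 27/13;  a_0 = 4;  x_1 = (x_0 − 4)/5 = -5/13
  x_1 = -5/13;  a_1 = 0;  x_2 = (x_1 − 0)/5 = -1/13
  x_2 = -1/13;  a_2 = 3;  x_3 = (x_2 − 3)/5 = -8/13
  x_3 = -8/13;  a_3 = 4;  x_4 = (x_3 − 4)/5 = -12/13
  x_4 = -12/13;  a_4 = 1;  x_5 = (x_4 − 1)/5 = -5/13
Digits: (4, 0, 3, 4, 1).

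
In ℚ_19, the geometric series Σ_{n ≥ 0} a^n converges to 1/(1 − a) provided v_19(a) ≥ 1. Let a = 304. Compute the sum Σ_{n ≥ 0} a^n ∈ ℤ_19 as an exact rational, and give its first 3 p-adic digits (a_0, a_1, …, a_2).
Σ a^n = 1/(1 − a) = -1/303;  first 3 digits = (1, 16, 9)

v_19(a) = 1 ≥ 1, so the series converges in ℤ_19 to 1/(1 − a) = 1/(1 − 304) = -1/303. Expand this rational in ℤ_19: compute digits iteratively via d_i = x_i mod 19, x_{i+1} = (x_i − d_i)/19. The first 3 digits are (1, 16, 9).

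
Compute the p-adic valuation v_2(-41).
v_2(-41) = 0

v_2(n) is the largest exponent k such that 2^k divides n. Factor out: -41 = -2^0 · 41. (Sign doesn't affect v_p.) So v_2(-41) = 0.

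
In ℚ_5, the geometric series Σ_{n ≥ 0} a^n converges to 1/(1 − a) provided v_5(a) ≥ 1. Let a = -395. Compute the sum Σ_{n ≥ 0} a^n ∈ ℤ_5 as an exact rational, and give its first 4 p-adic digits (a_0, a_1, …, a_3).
Σ a^n = 1/(1 − a) = 1/396;  first 4 digits = (1, 1, 0, 1)

v_5(a) = 1 ≥ 1, so the series converges in ℤ_5 to 1/(1 − a) = 1/(1 − (-395)) = 1/396. Expand this rational in ℤ_5: compute digits iteratively via d_i = x_i mod 5, x_{i+1} = (x_i − d_i)/5. The first 4 digits are (1, 1, 0, 1).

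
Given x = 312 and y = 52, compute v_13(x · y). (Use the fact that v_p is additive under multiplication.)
v_13(16224) = 2

v_p(x) = 1 (factor: 312 = 13^1 · 24); v_p(y) = 1 (factor: 52 = 13^1 · 4). Additivity: v_p(xy) = v_p(x) + v_p(y) = 1 + 1 = 2. (Direct check: xy = 16224 = 13^2 · (96).)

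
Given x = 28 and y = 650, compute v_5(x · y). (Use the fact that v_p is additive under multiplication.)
v_5(18200) = 2

v_p(x) = 0 (factor: 28 = 5^0 · 28); v_p(y) = 2 (factor: 650 = 5^2 · 26). Additivity: v_p(xy) = v_p(x) + v_p(y) = 0 + 2 = 2. (Direct check: xy = 18200 = 5^2 · (728).)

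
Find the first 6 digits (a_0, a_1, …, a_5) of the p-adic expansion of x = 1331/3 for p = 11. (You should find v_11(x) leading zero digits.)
(a_0, …, a_5) = (0, 0, 0, 4, 7, 3)

v_11(1331/3) = 3, so a_0 = ... = a_2 = 0. Factor out: x = 11^3 · u with u = 1/3 a unit in ℤ_11. Expand u iteratively via a_{v+i} = u_i mod 11, u_{i+1} = (u_i − a_{v+i})/11:
  u_0 = 1/3;  a_3 = 4;  u_1 = (u_0 − 4)/11 = -1/3
  u_1 = -1/3;  a_4 = 7;  u_2 = (u_1 − 7)/11 = -2/3
  u_2 = -2/3;  a_5 = 3;  u_3 = (u_2 − 3)/11 = -1/3
Digits: (0, 0, 0, 4, 7, 3).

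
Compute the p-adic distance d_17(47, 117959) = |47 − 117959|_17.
d_17(47, 117959) = 1/4913

Step 1 — x − y = 47 − 117959 = -117912. Step 2 — v_17(-117912) = 3 (factor: -117912 = −(17^3 · 24); the sign does not affect v_p). Step 3 — |x − y|_17 = 17^{-3} = 1/4913.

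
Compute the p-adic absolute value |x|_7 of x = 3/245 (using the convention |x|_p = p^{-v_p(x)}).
|3/245|_7 = 49

Step 1 — compute v_7(x) by factoring powers of 7 out of the numerator and denominator: v_7(3/245) = -2. Step 2 — apply |x|_p = p^{-v_p(x)} = 7^{2} = 49.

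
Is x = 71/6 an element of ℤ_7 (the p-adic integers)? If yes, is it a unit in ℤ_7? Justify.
x ∈ ℤ_7^× (unit); v_7(x) = 0

ℤ_7 = {x ∈ ℚ_7 : v_7(x) ≥ 0} and ℤ_7^× = {x ∈ ℤ_7 : v_7(x) = 0}. Here v_7(71/6) = v_7(num) − v_7(den) = 0; compare against these criteria.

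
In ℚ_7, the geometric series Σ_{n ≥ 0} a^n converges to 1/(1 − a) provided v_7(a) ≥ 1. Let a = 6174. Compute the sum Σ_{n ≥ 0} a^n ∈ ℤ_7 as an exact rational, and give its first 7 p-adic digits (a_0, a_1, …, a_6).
Σ a^n = 1/(1 − a) = -1/6173;  first 7 digits = (1, 0, 0, 4, 2, 0, 2)

v_7(a) = 3 ≥ 1, so the series converges in ℤ_7 to 1/(1 − a) = 1/(1 − 6174) = -1/6173. Expand this rational in ℤ_7: compute digits iteratively via d_i = x_i mod 7, x_{i+1} = (x_i − d_i)/7. The first 7 digits are (1, 0, 0, 4, 2, 0, 2).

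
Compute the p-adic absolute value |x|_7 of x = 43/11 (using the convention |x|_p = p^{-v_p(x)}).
|43/11|_7 = 1

Step 1 — compute v_7(x) by factoring powers of 7 out of the numerator and denominator: v_7(43/11) = 0. Step 2 — apply |x|_p = p^{-v_p(x)} = 7^{0} = 1.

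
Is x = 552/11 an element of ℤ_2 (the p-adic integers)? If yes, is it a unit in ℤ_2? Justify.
x ∈ ℤ_2 but not a unit; v_2(x) = 3 > 0

ℤ_2 = {x ∈ ℚ_2 : v_2(x) ≥ 0} and ℤ_2^× = {x ∈ ℤ_2 : v_2(x) = 0}. Here v_2(552/11) = v_2(num) − v_2(den) = 3; compare against these criteria.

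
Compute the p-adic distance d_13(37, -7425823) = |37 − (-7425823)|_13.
d_13(37, -7425823) = 1/371293

Step 1 — x − y = 37 − (-7425823) = 7425860. Step 2 — v_13(7425860) = 5 (factor: 7425860 = (13^5 · 20); the sign does not affect v_p). Step 3 — |x − y|_13 = 13^{-5} = 1/371293.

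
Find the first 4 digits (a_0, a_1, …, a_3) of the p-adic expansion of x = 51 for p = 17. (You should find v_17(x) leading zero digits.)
(a_0, …, a_3) = (0, 3, 0, 0)

v_17(51) = 1, so a_0 = ... = a_0 = 0. Factor out: x = 17^1 · u with u = 3 a unit in ℤ_17. Expand u iteratively via a_{v+i} = u_i mod 17, u_{i+1} = (u_i − a_{v+i})/17:
  u_0 = 3;  a_1 = 3;  u_1 = (u_0 − 3)/17 = 0
  u_1 = 0;  a_2 = 0;  u_2 = (u_1 − 0)/17 = 0
  u_2 = 0;  a_3 = 0;  u_3 = (u_2 − 0)/17 = 0
Digits: (0, 3, 0, 0).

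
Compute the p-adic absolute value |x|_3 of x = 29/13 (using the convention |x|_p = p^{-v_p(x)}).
|29/13|_3 = 1

Step 1 — compute v_3(x) by factoring powers of 3 out of the numerator and denominator: v_3(29/13) = 0. Step 2 — apply |x|_p = p^{-v_p(x)} = 3^{0} = 1.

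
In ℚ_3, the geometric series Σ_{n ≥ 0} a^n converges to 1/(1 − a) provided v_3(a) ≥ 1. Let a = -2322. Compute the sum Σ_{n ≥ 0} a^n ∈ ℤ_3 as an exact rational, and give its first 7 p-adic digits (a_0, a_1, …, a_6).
Σ a^n = 1/(1 − a) = 1/2323;  first 7 digits = (1, 0, 0, 1, 1, 2, 0)

v_3(a) = 3 ≥ 1, so the series converges in ℤ_3 to 1/(1 − a) = 1/(1 − (-2322)) = 1/2323. Expand this rational in ℤ_3: compute digits iteratively via d_i = x_i mod 3, x_{i+1} = (x_i − d_i)/3. The first 7 digits are (1, 0, 0, 1, 1, 2, 0).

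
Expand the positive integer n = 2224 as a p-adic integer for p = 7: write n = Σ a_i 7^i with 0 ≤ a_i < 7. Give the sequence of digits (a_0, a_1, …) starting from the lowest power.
(a_0, a_1, …) = (5, 2, 3, 6)

Repeated division by 7 gives the digits low-to-high: 2224 = 5 + 2·7^1 + 3·7^2 + 6·7^3. Digit sequence: (5, 2, 3, 6).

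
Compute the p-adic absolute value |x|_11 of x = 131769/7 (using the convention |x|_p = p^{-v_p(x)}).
|131769/7|_11 = 1/14641

Step 1 — compute v_11(x) by factoring powers of 11 out of the numerator and denominator: v_11(131769/7) = 4. Step 2 — apply |x|_p = p^{-v_p(x)} = 11^{-4} = 1/14641.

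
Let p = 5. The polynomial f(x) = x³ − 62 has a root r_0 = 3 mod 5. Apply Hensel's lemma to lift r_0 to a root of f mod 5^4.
r_3 = 533 (mod 625)

Hensel: r_{i+1} = r_i − f(r_i)/f′(r_i) mod 5^{i+2}, where f′(x) = 3x². Iterate:
  r_0 = 3 (mod 5)
  r_1 = 8 (mod 25)
  r_2 = 33 (mod 125)
  r_3 = 533 (mod 625)
Final: r = 533 with f(r) ≡ 0 mod 5^4.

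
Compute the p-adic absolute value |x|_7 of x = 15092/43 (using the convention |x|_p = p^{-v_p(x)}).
|15092/43|_7 = 1/343

Step 1 — compute v_7(x) by factoring powers of 7 out of the numerator and denominator: v_7(15092/43) = 3. Step 2 — apply |x|_p = p^{-v_p(x)} = 7^{-3} = 1/343.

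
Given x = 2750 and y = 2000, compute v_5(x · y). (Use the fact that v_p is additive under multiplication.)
v_5(5500000) = 6

v_p(x) = 3 (factor: 2750 = 5^3 · 22); v_p(y) = 3 (factor: 2000 = 5^3 · 16). Additivity: v_p(xy) = v_p(x) + v_p(y) = 3 + 3 = 6. (Direct check: xy = 5500000 = 5^6 · (352).)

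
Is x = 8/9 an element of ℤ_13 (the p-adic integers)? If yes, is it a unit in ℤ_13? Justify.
x ∈ ℤ_13^× (unit); v_13(x) = 0

ℤ_13 = {x ∈ ℚ_13 : v_13(x) ≥ 0} and ℤ_13^× = {x ∈ ℤ_13 : v_13(x) = 0}. Here v_13(8/9) = v_13(num) − v_13(den) = 0; compare against these criteria.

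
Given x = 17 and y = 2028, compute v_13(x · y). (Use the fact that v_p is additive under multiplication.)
v_13(34476) = 2

v_p(x) = 0 (factor: 17 = 13^0 · 17); v_p(y) = 2 (factor: 2028 = 13^2 · 12). Additivity: v_p(xy) = v_p(x) + v_p(y) = 0 + 2 = 2. (Direct check: xy = 34476 = 13^2 · (204).)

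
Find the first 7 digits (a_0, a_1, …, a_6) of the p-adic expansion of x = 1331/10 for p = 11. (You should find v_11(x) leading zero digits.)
(a_0, …, a_6) = (0, 0, 0, 10, 9, 9, 9)

v_11(1331/10) = 3, so a_0 = ... = a_2 = 0. Factor out: x = 11^3 · u with u = 1/10 a unit in ℤ_11. Expand u iteratively via a_{v+i} = u_i mod 11, u_{i+1} = (u_i − a_{v+i})/11:
  u_0 = 1/10;  a_3 = 10;  u_1 = (u_0 − 10)/11 = -9/10
  u_1 = -9/10;  a_4 = 9;  u_2 = (u_1 − 9)/11 = -9/10
  u_2 = -9/10;  a_5 = 9;  u_3 = (u_2 − 9)/11 = -9/10
  u_3 = -9/10;  a_6 = 9;  u_4 = (u_3 − 9)/11 = -9/10
Digits: (0, 0, 0, 10, 9, 9, 9).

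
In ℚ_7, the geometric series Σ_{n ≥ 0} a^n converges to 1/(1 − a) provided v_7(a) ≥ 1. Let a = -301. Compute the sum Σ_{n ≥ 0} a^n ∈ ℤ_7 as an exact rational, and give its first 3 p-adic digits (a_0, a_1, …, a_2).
Σ a^n = 1/(1 − a) = 1/302;  first 3 digits = (1, 6, 1)

v_7(a) = 1 ≥ 1, so the series converges in ℤ_7 to 1/(1 − a) = 1/(1 − (-301)) = 1/302. Expand this rational in ℤ_7: compute digits iteratively via d_i = x_i mod 7, x_{i+1} = (x_i − d_i)/7. The first 3 digits are (1, 6, 1).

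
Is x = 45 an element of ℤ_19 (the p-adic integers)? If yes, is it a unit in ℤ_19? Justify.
x ∈ ℤ_19^× (unit); v_19(x) = 0

ℤ_19 = {x ∈ ℚ_19 : v_19(x) ≥ 0} and ℤ_19^× = {x ∈ ℤ_19 : v_19(x) = 0}. Here v_19(45) = v_19(num) − v_19(den) = 0; compare against these criteria.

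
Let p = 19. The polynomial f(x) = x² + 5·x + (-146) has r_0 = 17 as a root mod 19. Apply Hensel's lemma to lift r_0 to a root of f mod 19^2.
r_1 = 150 (mod 361)

Hensel: r_{i+1} = r_i − f(r_i)·(f′(r_i))^{-1} mod 19^{i+2}, f′(x) = 2x + 5. Iterate:
  r_0 = 17 (mod 19)
  r_1 = 150 (mod 361)
Final: r = 150 satisfies f(r) ≡ 0 mod 19^2.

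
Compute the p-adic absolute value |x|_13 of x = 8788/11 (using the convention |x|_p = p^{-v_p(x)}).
|8788/11|_13 = 1/2197

Step 1 — compute v_13(x) by factoring powers of 13 out of the numerator and denominator: v_13(8788/11) = 3. Step 2 — apply |x|_p = p^{-v_p(x)} = 13^{-3} = 1/2197.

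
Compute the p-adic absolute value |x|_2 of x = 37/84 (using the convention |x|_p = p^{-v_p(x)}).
|37/84|_2 = 4

Step 1 — compute v_2(x) by factoring powers of 2 out of the numerator and denominator: v_2(37/84) = -2. Step 2 — apply |x|_p = p^{-v_p(x)} = 2^{2} = 4.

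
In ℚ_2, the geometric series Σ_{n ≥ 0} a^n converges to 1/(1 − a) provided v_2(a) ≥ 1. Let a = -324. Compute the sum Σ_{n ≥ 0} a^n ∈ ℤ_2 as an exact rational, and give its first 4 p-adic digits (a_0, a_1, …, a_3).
Σ a^n = 1/(1 − a) = 1/325;  first 4 digits = (1, 0, 1, 1)

v_2(a) = 2 ≥ 1, so the series converges in ℤ_2 to 1/(1 − a) = 1/(1 − (-324)) = 1/325. Expand this rational in ℤ_2: compute digits iteratively via d_i = x_i mod 2, x_{i+1} = (x_i − d_i)/2. The first 4 digits are (1, 0, 1, 1).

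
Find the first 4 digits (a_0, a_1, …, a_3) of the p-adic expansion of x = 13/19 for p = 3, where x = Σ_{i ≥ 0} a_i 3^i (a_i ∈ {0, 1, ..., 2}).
(a_0, …, a_3) = (1, 1, 2, 0)

v_3(13/19) = 0 (numerator and denominator both coprime to 3), so x ∈ ℤ_3^×. Compute digits iteratively via a_i = x_i mod 3, x_{i+1} = (x_i − a_i)/3, with x_0 = x:
  x_0 = 13/19;  a_0 = 1;  x_1 = (x_0 − 1)/3 = -2/19
  x_1 = -2/19;  a_1 = 1;  x_2 = (x_1 − 1)/3 = -7/19
  x_2 = -7/19;  a_2 = 2;  x_3 = (x_2 − 2)/3 = -15/19
  x_3 = -15/19;  a_3 = 0;  x_4 = (x_3 − 0)/3 = -5/19
Digits: (1, 1, 2, 0).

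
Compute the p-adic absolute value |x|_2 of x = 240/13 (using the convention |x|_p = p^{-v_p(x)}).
|240/13|_2 = 1/16

Step 1 — compute v_2(x) by factoring powers of 2 out of the numerator and denominator: v_2(240/13) = 4. Step 2 — apply |x|_p = p^{-v_p(x)} = 2^{-4} = 1/16.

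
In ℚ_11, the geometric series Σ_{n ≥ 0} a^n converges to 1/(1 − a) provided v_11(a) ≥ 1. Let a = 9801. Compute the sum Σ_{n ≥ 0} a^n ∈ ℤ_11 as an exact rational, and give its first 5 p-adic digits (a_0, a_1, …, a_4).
Σ a^n = 1/(1 − a) = -1/9800;  first 5 digits = (1, 0, 4, 7, 5)

v_11(a) = 2 ≥ 1, so the series converges in ℤ_11 to 1/(1 − a) = 1/(1 − 9801) = -1/9800. Expand this rational in ℤ_11: compute digits iteratively via d_i = x_i mod 11, x_{i+1} = (x_i − d_i)/11. The first 5 digits are (1, 0, 4, 7, 5).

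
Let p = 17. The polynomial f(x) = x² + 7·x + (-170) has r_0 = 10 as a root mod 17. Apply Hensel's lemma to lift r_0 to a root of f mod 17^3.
r_2 = 10 (mod 4913)

Hensel: r_{i+1} = r_i − f(r_i)·(f′(r_i))^{-1} mod 17^{i+2}, f′(x) = 2x + 7. Iterate:
  r_0 = 10 (mod 17)
  r_1 = 10 (mod 289)
  r_2 = 10 (mod 4913)
Final: r = 10 satisfies f(r) ≡ 0 mod 17^3.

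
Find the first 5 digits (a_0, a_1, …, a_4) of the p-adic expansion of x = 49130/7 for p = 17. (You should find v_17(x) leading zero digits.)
(a_0, …, a_4) = (0, 0, 0, 16, 4)

v_17(49130/7) = 3, so a_0 = ... = a_2 = 0. Factor out: x = 17^3 · u with u = 10/7 a unit in ℤ_17. Expand u iteratively via a_{v+i} = u_i mod 17, u_{i+1} = (u_i − a_{v+i})/17:
  u_0 = 10/7;  a_3 = 16;  u_1 = (u_0 − 16)/17 = -6/7
  u_1 = -6/7;  a_4 = 4;  u_2 = (u_1 − 4)/17 = -2/7
Digits: (0, 0, 0, 16, 4).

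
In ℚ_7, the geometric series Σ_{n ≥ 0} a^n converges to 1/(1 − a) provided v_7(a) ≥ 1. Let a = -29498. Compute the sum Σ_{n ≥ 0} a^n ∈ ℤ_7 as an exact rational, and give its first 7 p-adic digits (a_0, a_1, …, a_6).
Σ a^n = 1/(1 − a) = 1/29499;  first 7 digits = (1, 0, 0, 5, 1, 5, 3)

v_7(a) = 3 ≥ 1, so the series converges in ℤ_7 to 1/(1 − a) = 1/(1 − (-29498)) = 1/29499. Expand this rational in ℤ_7: compute digits iteratively via d_i = x_i mod 7, x_{i+1} = (x_i − d_i)/7. The first 7 digits are (1, 0, 0, 5, 1, 5, 3).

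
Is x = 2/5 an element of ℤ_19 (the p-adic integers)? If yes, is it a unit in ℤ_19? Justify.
x ∈ ℤ_19^× (unit); v_19(x) = 0

ℤ_19 = {x ∈ ℚ_19 : v_19(x) ≥ 0} and ℤ_19^× = {x ∈ ℤ_19 : v_19(x) = 0}. Here v_19(2/5) = v_19(num) − v_19(den) = 0; compare against these criteria.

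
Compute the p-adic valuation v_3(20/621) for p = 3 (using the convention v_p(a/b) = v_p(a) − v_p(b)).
v_3(20/621) = -3

Factor powers of 3 from the numerator and denominator of the reduced fraction: 20 = 3^0 · 20 and 621 = 3^3 · 23. Apply v_p(a/b) = v_p(a) − v_p(b): v_3(20/621) = 0 − 3 = -3.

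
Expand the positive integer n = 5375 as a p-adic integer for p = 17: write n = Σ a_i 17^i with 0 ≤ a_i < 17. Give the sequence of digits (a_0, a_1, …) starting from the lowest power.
(a_0, a_1, …) = (3, 10, 1, 1)

Repeated division by 17 gives the digits low-to-high: 5375 = 3 + 10·17^1 + 1·17^2 + 1·17^3. Digit sequence: (3, 10, 1, 1).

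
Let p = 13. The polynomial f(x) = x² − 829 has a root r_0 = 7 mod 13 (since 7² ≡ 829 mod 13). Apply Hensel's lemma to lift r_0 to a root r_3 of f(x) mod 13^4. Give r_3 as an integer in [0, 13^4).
r_3 = 14983 (mod 28561)

Hensel's recurrence: r_{i+1} = r_i − f(r_i)·(f′(r_i))^{-1} mod 13^{i+2}, with f′(x) = 2x. Iterate:
  r_0 = 7 (mod 13)
  r_1 = 111 (mod 169)
  r_2 = 1801 (mod 2197)
  r_3 = 14983 (mod 28561)
Final: r_3 = 14983, and one checks f(r_3) ≡ 0 mod 13^4.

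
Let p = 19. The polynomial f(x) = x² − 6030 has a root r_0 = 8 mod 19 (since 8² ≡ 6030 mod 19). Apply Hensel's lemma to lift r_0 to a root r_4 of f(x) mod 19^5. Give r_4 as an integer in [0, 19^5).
r_4 = 1478721 (mod 2476099)

Hensel's recurrence: r_{i+1} = r_i − f(r_i)·(f′(r_i))^{-1} mod 19^{i+2}, with f′(x) = 2x. Iterate:
  r_0 = 8 (mod 19)
  r_1 = 65 (mod 361)
  r_2 = 4036 (mod 6859)
  r_3 = 45190 (mod 130321)
  r_4 = 1478721 (mod 2476099)
Final: r_4 = 1478721, and one checks f(r_4) ≡ 0 mod 19^5.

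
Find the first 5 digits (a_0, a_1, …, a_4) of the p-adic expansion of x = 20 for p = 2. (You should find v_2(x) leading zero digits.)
(a_0, …, a_4) = (0, 0, 1, 0, 1)

v_2(20) = 2, so a_0 = ... = a_1 = 0. Factor out: x = 2^2 · u with u = 5 a unit in ℤ_2. Expand u iteratively via a_{v+i} = u_i mod 2, u_{i+1} = (u_i − a_{v+i})/2:
  u_0 = 5;  a_2 = 1;  u_1 = (u_0 − 1)/2 = 2
  u_1 = 2;  a_3 = 0;  u_2 = (u_1 − 0)/2 = 1
  u_2 = 1;  a_4 = 1;  u_3 = (u_2 − 1)/2 = 0
Digits: (0, 0, 1, 0, 1).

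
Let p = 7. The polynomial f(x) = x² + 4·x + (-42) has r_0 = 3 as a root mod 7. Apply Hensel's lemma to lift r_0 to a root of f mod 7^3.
r_2 = 206 (mod 343)

Hensel: r_{i+1} = r_i − f(r_i)·(f′(r_i))^{-1} mod 7^{i+2}, f′(x) = 2x + 4. Iterate:
  r_0 = 3 (mod 7)
  r_1 = 10 (mod 49)
  r_2 = 206 (mod 343)
Final: r = 206 satisfies f(r) ≡ 0 mod 7^3.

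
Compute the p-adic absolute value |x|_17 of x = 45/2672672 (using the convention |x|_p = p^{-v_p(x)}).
|45/2672672|_17 = 83521

Step 1 — compute v_17(x) by factoring powers of 17 out of the numerator and denominator: v_17(45/2672672) = -4. Step 2 — apply |x|_p = p^{-v_p(x)} = 17^{4} = 83521.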